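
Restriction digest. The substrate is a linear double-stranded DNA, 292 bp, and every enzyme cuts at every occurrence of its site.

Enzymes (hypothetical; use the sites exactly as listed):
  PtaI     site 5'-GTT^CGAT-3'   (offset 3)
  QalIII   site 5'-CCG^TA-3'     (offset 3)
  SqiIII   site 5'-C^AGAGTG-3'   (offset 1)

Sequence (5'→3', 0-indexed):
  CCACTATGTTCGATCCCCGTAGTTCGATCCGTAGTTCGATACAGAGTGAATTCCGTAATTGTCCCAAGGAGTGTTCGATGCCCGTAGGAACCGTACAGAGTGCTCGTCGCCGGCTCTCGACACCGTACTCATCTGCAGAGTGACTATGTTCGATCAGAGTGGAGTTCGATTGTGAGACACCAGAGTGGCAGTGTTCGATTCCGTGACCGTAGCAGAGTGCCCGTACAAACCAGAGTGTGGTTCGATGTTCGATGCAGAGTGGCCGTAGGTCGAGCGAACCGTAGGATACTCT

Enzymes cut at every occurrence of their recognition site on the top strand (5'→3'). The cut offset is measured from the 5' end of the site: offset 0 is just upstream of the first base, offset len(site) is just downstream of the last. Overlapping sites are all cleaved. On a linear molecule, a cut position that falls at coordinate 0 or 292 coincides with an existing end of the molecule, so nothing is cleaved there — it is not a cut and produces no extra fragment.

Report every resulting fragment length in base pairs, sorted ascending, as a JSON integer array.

Per-enzyme occurrences:
  PtaI GTTCGAT/3: at [7, 21, 33, 72, 147, 163, 192, 239, 246] ⇒ [10, 24, 36, 75, 150, 166, 195, 242, 249]
  QalIII CCGTA/3: at [16, 28, 52, 81, 90, 122, 206, 220, 262, 278] ⇒ [19, 31, 55, 84, 93, 125, 209, 223, 265, 281]
  SqiIII CAGAGTG/1: at [41, 95, 135, 154, 180, 212, 230, 254] ⇒ [42, 96, 136, 155, 181, 213, 231, 255]

All cut coordinates (distinct, sorted): [10, 19, 24, 31, 36, 42, 55, 75, 84, 93, 96, 125, 136, 150, 155, 166, 181, 195, 209, 213, 223, 231, 242, 249, 255, 265, 281]

Fragment lengths:
  [0,10): 10 bp
  [10,19): 9 bp
  [19,24): 5 bp
  [24,31): 7 bp
  [31,36): 5 bp
  [36,42): 6 bp
  [42,55): 13 bp
  [55,75): 20 bp
  [75,84): 9 bp
  [84,93): 9 bp
  [93,96): 3 bp
  [96,125): 29 bp
  [125,136): 11 bp
  [136,150): 14 bp
  [150,155): 5 bp
  [155,166): 11 bp
  [166,181): 15 bp
  [181,195): 14 bp
  [195,209): 14 bp
  [209,213): 4 bp
  [213,223): 10 bp
  [223,231): 8 bp
  [231,242): 11 bp
  [242,249): 7 bp
  [249,255): 6 bp
  [255,265): 10 bp
  [265,281): 16 bp
  [281,292): 11 bp

[3,4,5,5,5,6,6,7,7,8,9,9,9,10,10,10,11,11,11,11,13,14,14,14,15,16,20,29]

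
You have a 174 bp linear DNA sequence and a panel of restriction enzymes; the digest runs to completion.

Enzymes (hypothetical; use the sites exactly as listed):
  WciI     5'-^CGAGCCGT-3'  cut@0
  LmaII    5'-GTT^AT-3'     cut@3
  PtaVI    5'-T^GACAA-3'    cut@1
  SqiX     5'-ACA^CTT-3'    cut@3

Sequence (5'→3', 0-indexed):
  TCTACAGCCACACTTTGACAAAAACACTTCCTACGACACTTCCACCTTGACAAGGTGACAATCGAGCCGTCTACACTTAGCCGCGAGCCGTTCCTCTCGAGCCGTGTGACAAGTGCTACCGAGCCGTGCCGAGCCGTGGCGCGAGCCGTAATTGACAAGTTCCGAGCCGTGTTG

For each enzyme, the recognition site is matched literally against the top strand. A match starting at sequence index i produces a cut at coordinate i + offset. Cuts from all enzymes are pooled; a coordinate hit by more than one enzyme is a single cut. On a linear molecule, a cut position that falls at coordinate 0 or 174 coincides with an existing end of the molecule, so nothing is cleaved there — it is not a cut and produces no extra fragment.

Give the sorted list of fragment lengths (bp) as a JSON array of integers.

Site scan:
  WciI (CGAGCCGT, off=0): starts [62, 83, 97, 119, 129, 141, 162] → cuts [62, 83, 97, 119, 129, 141, 162]
  LmaII (GTTAT, off=3): no sites
  PtaVI (TGACAA, off=1): starts [15, 47, 55, 106, 152] → cuts [16, 48, 56, 107, 153]
  SqiX (ACACTT, off=3): starts [9, 23, 35, 72] → cuts [12, 26, 38, 75]

Pooled cuts: [12, 16, 26, 38, 48, 56, 62, 75, 83, 97, 107, 119, 129, 141, 153, 162]

Fragment lengths:
  [0,12): 12 bp
  [12,16): 4 bp
  [16,26): 10 bp
  [26,38): 12 bp
  [38,48): 10 bp
  [48,56): 8 bp
  [56,62): 6 bp
  [62,75): 13 bp
  [75,83): 8 bp
  [83,97): 14 bp
  [97,107): 10 bp
  [107,119): 12 bp
  [119,129): 10 bp
  [129,141): 12 bp
  [141,153): 12 bp
  [153,162): 9 bp
  [162,174): 12 bp

[4,6,8,8,9,10,10,10,10,12,12,12,12,12,12,13,14]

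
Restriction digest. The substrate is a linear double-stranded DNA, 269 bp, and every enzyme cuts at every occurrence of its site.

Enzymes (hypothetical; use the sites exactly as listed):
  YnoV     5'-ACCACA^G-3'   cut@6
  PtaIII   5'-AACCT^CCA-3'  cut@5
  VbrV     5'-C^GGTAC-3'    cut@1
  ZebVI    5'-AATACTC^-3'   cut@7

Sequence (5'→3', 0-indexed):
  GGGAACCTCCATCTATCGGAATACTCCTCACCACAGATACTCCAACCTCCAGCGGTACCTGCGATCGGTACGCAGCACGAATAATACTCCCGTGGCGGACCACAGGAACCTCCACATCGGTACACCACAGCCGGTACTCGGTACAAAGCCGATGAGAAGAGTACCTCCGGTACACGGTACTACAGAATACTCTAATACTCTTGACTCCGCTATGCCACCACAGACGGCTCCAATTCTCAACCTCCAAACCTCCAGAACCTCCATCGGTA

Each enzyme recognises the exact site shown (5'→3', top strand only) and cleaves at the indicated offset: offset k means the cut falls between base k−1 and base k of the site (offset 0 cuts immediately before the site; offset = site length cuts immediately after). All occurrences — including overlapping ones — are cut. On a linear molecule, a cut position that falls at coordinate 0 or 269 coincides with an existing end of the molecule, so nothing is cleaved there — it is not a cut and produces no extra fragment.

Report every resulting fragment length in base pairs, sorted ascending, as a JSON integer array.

[3,5,7,7,7,7,8,8,8,9,9,9,11,13,13,15,17,18,21,22,23,29]

Site scan:
  YnoV (ACCACAG, off=6): starts [29, 98, 123, 216] → cuts [35, 104, 129, 222]
  PtaIII (AACCTCCA, off=5): starts [3, 43, 106, 238, 246, 255] → cuts [8, 48, 111, 243, 251, 260]
  VbrV (CGGTAC, off=1): starts [52, 65, 117, 131, 138, 167, 174] → cuts [53, 66, 118, 132, 139, 168, 175]
  ZebVI (AATACTC, off=7): starts [19, 82, 185, 193] → cuts [26, 89, 192, 200]

Pooled cuts: [8, 26, 35, 48, 53, 66, 89, 104, 111, 118, 129, 132, 139, 168, 175, 192, 200, 222, 243, 251, 260]

Fragment lengths:
  [0,8): 8 bp
  [8,26): 18 bp
  [26,35): 9 bp
  [35,48): 13 bp
  [48,53): 5 bp
  [53,66): 13 bp
  [66,89): 23 bp
  [89,104): 15 bp
  [104,111): 7 bp
  [111,118): 7 bp
  [118,129): 11 bp
  [129,132): 3 bp
  [132,139): 7 bp
  [139,168): 29 bp
  [168,175): 7 bp
  [175,192): 17 bp
  [192,200): 8 bp
  [200,222): 22 bp
  [222,243): 21 bp
  [243,251): 8 bp
  [251,260): 9 bp
  [260,269): 9 bp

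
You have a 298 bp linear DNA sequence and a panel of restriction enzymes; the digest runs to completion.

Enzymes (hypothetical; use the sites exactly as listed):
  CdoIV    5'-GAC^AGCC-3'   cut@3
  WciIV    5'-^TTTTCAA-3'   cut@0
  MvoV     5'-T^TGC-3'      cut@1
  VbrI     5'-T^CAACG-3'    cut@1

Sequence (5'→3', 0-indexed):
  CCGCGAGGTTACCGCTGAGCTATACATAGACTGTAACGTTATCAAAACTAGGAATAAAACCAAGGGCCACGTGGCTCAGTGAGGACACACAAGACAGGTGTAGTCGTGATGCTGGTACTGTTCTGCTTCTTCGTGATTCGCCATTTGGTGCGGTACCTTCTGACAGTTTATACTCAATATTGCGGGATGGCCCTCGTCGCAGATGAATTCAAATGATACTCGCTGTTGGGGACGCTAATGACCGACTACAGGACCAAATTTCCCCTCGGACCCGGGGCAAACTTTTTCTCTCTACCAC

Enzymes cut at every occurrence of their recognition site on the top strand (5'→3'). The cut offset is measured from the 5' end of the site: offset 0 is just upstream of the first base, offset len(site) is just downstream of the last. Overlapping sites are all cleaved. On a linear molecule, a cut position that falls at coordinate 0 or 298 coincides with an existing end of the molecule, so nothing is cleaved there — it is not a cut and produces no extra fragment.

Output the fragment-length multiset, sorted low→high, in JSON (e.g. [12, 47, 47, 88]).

Per-enzyme occurrences:
  CdoIV (GACAGCC, off=3): no sites
  WciIV (TTTTCAA, off=0): no sites
  MvoV TTGC/1: at [179] ⇒ [180]
  VbrI (TCAACG, off=1): no sites

Pooled cuts: [180]

Fragments:
  [0,180): 180 bp
  [180,298): 118 bp

[118,180]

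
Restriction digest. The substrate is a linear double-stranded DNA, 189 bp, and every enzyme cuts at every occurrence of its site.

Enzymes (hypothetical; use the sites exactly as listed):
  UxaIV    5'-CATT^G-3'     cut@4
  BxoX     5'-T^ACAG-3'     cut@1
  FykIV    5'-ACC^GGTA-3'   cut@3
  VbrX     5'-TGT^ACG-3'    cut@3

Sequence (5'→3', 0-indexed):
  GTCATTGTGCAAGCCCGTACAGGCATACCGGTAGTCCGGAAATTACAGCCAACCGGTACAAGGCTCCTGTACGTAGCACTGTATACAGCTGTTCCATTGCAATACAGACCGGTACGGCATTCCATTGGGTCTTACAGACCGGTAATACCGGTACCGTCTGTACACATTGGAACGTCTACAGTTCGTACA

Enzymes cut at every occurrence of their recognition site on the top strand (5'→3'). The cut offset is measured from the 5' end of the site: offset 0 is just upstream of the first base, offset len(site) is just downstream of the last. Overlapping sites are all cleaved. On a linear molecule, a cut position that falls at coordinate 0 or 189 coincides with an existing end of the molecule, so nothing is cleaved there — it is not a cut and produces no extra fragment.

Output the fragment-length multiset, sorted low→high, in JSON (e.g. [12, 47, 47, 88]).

[5,6,7,7,7,9,9,10,11,12,12,14,14,15,16,16,19]

Per-enzyme occurrences:
  UxaIV CATTG/4: at [2, 94, 122, 164] ⇒ [6, 98, 126, 168]
  BxoX TACAG/1: at [17, 43, 83, 102, 132, 176] ⇒ [18, 44, 84, 103, 133, 177]
  FykIV ACCGGTA/3: at [26, 51, 107, 137, 146] ⇒ [29, 54, 110, 140, 149]
  VbrX TGTACG/3: at [67] ⇒ [70]

Pooled cuts: [6, 18, 29, 44, 54, 70, 84, 98, 103, 110, 126, 133, 140, 149, 168, 177]

Fragments:
  [0,6): 6 bp
  [6,18): 12 bp
  [18,29): 11 bp
  [29,44): 15 bp
  [44,54): 10 bp
  [54,70): 16 bp
  [70,84): 14 bp
  [84,98): 14 bp
  [98,103): 5 bp
  [103,110): 7 bp
  [110,126): 16 bp
  [126,133): 7 bp
  [133,140): 7 bp
  [140,149): 9 bp
  [149,168): 19 bp
  [168,177): 9 bp
  [177,189): 12 bp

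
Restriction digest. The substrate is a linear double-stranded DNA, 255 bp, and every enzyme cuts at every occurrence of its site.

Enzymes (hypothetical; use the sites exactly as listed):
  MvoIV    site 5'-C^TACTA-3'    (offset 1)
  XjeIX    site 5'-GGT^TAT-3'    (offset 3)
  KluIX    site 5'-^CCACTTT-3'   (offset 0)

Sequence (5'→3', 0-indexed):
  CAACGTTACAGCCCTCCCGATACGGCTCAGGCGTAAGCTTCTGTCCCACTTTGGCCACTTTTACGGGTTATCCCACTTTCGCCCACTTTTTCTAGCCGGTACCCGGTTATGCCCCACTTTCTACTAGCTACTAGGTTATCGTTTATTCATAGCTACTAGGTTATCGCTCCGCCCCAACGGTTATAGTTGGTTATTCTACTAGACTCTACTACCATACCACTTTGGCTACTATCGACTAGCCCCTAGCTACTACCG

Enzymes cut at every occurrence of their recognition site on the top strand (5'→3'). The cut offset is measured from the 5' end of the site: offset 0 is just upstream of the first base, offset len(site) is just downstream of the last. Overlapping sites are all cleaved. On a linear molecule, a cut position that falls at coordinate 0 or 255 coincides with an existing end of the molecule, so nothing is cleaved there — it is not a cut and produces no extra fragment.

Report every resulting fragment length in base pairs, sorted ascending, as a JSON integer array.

[4,5,6,7,8,8,8,8,9,10,10,10,10,10,14,17,20,21,25,45]

Site scan:
  MvoIV (CTACTA, off=1): starts [120, 127, 152, 195, 205, 225, 246] → cuts [121, 128, 153, 196, 206, 226, 247]
  XjeIX (GGTTAT, off=3): starts [65, 104, 133, 158, 178, 188] → cuts [68, 107, 136, 161, 181, 191]
  KluIX (CCACTTT, off=0): starts [45, 54, 72, 82, 113, 216] → cuts [45, 54, 72, 82, 113, 216]

Pooled cuts: [45, 54, 68, 72, 82, 107, 113, 121, 128, 136, 153, 161, 181, 191, 196, 206, 216, 226, 247]

Fragment lengths:
  [0,45): 45 bp
  [45,54): 9 bp
  [54,68): 14 bp
  [68,72): 4 bp
  [72,82): 10 bp
  [82,107): 25 bp
  [107,113): 6 bp
  [113,121): 8 bp
  [121,128): 7 bp
  [128,136): 8 bp
  [136,153): 17 bp
  [153,161): 8 bp
  [161,181): 20 bp
  [181,191): 10 bp
  [191,196): 5 bp
  [196,206): 10 bp
  [206,216): 10 bp
  [216,226): 10 bp
  [226,247): 21 bp
  [247,255): 8 bp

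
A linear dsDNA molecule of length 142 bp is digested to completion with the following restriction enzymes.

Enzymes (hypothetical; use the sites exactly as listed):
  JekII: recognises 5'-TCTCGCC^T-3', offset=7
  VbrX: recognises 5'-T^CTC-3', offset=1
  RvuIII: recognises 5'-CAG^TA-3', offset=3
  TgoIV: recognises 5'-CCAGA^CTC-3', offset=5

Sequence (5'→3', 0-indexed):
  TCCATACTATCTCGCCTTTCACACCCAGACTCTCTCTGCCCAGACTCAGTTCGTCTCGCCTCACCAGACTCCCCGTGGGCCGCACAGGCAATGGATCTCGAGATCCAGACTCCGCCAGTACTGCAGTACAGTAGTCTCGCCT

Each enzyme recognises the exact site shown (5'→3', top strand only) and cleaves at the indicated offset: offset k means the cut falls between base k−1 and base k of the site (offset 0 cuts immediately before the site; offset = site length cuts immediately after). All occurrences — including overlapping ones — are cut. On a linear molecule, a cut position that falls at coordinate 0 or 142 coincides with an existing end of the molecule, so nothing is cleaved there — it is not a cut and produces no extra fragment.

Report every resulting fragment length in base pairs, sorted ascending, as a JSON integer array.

Per-enzyme occurrences:
  JekII (TCTCGCCT, off=7): starts [9, 53, 134] → cuts [16, 60, 141]
  VbrX (TCTC, off=1): starts [9, 30, 32, 53, 95, 134] → cuts [10, 31, 33, 54, 96, 135]
  RvuIII (CAGTA, off=3): starts [115, 123, 128] → cuts [118, 126, 131]
  TgoIV (CCAGACTC, off=5): starts [24, 39, 63, 104] → cuts [29, 44, 68, 109]

All cut coordinates (distinct, sorted): [10, 16, 29, 31, 33, 44, 54, 60, 68, 96, 109, 118, 126, 131, 135, 141]

Fragment lengths:
  [0,10): 10 bp
  [10,16): 6 bp
  [16,29): 13 bp
  [29,31): 2 bp
  [31,33): 2 bp
  [33,44): 11 bp
  [44,54): 10 bp
  [54,60): 6 bp
  [60,68): 8 bp
  [68,96): 28 bp
  [96,109): 13 bp
  [109,118): 9 bp
  [118,126): 8 bp
  [126,131): 5 bp
  [131,135): 4 bp
  [135,141): 6 bp
  [141,142): 1 bp

[1,2,2,4,5,6,6,6,8,8,9,10,10,11,13,13,28]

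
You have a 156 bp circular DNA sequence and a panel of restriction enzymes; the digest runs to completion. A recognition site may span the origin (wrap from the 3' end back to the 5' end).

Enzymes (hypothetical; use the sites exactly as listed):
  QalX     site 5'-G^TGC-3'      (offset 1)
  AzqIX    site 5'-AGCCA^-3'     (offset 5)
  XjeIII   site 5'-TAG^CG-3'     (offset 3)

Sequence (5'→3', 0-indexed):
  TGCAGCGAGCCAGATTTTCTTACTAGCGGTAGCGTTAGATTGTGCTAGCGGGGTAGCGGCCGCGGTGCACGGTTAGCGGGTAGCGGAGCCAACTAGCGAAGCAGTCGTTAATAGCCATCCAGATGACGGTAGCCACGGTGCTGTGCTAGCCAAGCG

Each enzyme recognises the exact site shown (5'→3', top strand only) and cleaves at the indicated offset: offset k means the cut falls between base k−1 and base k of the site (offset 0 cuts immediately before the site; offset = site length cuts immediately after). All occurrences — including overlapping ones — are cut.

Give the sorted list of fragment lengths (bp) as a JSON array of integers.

Site scan:
  QalX GTGC/1: at [41, 64, 137, 142, 155] ⇒ [0, 42, 65, 138, 143]
  AzqIX AGCCA/5: at [7, 86, 112, 130, 147] ⇒ [12, 91, 117, 135, 152]
  XjeIII TAGCG/3: at [23, 29, 45, 53, 73, 80, 93] ⇒ [26, 32, 48, 56, 76, 83, 96]

Pooled cuts: [0, 12, 26, 32, 42, 48, 56, 65, 76, 83, 91, 96, 117, 135, 138, 143, 152]

Fragment lengths:
  0→12: 12 bp
  12→26: 14 bp
  26→32: 6 bp
  32→42: 10 bp
  42→48: 6 bp
  48→56: 8 bp
  56→65: 9 bp
  65→76: 11 bp
  76→83: 7 bp
  83→91: 8 bp
  91→96: 5 bp
  96→117: 21 bp
  117→135: 18 bp
  135→138: 3 bp
  138→143: 5 bp
  143→152: 9 bp
  152→0 (wrap): 156-152+0 = 4 bp

[3,4,5,5,6,6,7,8,8,9,9,10,11,12,14,18,21]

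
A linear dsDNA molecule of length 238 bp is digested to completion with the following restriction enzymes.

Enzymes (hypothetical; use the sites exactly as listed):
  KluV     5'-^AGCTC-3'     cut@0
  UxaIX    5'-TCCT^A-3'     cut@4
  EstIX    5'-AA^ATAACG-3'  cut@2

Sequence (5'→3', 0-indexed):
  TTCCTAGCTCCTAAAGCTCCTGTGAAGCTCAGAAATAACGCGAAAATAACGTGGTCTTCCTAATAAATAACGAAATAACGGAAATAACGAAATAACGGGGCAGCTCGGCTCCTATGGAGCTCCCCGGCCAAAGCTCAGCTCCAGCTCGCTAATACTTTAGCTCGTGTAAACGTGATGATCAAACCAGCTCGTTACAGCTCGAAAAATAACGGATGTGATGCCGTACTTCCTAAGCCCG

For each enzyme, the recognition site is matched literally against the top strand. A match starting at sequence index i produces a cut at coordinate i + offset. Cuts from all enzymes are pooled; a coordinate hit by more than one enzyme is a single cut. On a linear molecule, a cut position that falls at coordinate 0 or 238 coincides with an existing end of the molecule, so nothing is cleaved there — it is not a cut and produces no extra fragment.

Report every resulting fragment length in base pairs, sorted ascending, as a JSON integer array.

[2,4,5,5,5,6,7,7,8,8,9,9,10,10,10,11,11,12,14,16,16,26,27]

Site scan:
  KluV AGCTC/0: at [5, 14, 25, 101, 117, 131, 136, 142, 158, 185, 195] ⇒ [5, 14, 25, 101, 117, 131, 136, 142, 158, 185, 195]
  UxaIX TCCTA/4: at [1, 8, 57, 109, 227] ⇒ [5, 12, 61, 113, 231]
  EstIX AAATAACG/2: at [32, 43, 64, 72, 81, 89, 203] ⇒ [34, 45, 66, 74, 83, 91, 205]

Pooled cuts: [5, 12, 14, 25, 34, 45, 61, 66, 74, 83, 91, 101, 113, 117, 131, 136, 142, 158, 185, 195, 205, 231]

Fragment lengths:
  [0,5): 5 bp
  [5,12): 7 bp
  [12,14): 2 bp
  [14,25): 11 bp
  [25,34): 9 bp
  [34,45): 11 bp
  [45,61): 16 bp
  [61,66): 5 bp
  [66,74): 8 bp
  [74,83): 9 bp
  [83,91): 8 bp
  [91,101): 10 bp
  [101,113): 12 bp
  [113,117): 4 bp
  [117,131): 14 bp
  [131,136): 5 bp
  [136,142): 6 bp
  [142,158): 16 bp
  [158,185): 27 bp
  [185,195): 10 bp
  [195,205): 10 bp
  [205,231): 26 bp
  [231,238): 7 bp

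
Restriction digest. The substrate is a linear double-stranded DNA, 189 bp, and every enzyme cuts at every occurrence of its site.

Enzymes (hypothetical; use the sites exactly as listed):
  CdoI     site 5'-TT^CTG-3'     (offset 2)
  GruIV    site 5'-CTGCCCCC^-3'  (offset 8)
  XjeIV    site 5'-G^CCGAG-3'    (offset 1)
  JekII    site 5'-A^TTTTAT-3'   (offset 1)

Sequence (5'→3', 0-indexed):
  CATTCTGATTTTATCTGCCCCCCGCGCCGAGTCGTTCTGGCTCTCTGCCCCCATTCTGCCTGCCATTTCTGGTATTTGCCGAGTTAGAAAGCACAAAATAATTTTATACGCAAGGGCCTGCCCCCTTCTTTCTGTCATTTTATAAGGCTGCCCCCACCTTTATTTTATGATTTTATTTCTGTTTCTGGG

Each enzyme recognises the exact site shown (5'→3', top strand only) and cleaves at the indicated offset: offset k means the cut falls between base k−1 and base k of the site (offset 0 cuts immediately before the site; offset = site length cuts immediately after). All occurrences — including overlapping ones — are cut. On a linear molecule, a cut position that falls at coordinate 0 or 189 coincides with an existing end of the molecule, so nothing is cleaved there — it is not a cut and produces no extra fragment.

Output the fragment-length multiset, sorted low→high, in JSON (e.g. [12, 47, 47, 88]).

Scan for sites:
  CdoI TTCTG/2: at [2, 34, 53, 66, 129, 176, 182] ⇒ [4, 36, 55, 68, 131, 178, 184]
  GruIV CTGCCCCC/8: at [14, 44, 117, 147] ⇒ [22, 52, 125, 155]
  XjeIV GCCGAG/1: at [25, 77] ⇒ [26, 78]
  JekII ATTTTAT/1: at [7, 100, 136, 161, 169] ⇒ [8, 101, 137, 162, 170]

All cut coordinates (distinct, sorted): [4, 8, 22, 26, 36, 52, 55, 68, 78, 101, 125, 131, 137, 155, 162, 170, 178, 184]

Fragments:
  [0,4): 4 bp
  [4,8): 4 bp
  [8,22): 14 bp
  [22,26): 4 bp
  [26,36): 10 bp
  [36,52): 16 bp
  [52,55): 3 bp
  [55,68): 13 bp
  [68,78): 10 bp
  [78,101): 23 bp
  [101,125): 24 bp
  [125,131): 6 bp
  [131,137): 6 bp
  [137,155): 18 bp
  [155,162): 7 bp
  [162,170): 8 bp
  [170,178): 8 bp
  [178,184): 6 bp
  [184,189): 5 bp

[3,4,4,4,5,6,6,6,7,8,8,10,10,13,14,16,18,23,24]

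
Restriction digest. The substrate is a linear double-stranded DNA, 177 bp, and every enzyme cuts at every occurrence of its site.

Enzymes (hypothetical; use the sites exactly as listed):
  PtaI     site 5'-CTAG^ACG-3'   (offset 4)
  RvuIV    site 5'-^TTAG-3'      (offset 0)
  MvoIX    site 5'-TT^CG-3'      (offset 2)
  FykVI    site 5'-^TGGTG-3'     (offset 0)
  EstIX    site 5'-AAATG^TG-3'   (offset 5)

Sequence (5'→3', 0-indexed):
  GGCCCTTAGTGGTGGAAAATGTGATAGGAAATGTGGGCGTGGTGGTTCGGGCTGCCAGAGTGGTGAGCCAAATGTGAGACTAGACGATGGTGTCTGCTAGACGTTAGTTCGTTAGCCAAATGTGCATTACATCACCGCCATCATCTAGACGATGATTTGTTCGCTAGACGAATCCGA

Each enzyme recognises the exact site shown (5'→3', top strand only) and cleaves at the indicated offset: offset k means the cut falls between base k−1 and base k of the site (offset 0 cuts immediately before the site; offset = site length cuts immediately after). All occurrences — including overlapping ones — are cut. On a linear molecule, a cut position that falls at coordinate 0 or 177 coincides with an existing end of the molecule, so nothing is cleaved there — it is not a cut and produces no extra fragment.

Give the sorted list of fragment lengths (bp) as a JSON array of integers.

[2,3,4,4,5,6,6,6,8,9,10,11,12,12,13,13,13,14,26]

Site scan:
  PtaI (CTAGACG, off=4): starts [79, 96, 144, 163] → cuts [83, 100, 148, 167]
  RvuIV (TTAG, off=0): starts [5, 103, 111] → cuts [5, 103, 111]
  MvoIX (TTCG, off=2): starts [45, 107, 159] → cuts [47, 109, 161]
  FykVI (TGGTG, off=0): starts [9, 39, 60, 87] → cuts [9, 39, 60, 87]
  EstIX (AAATGTG, off=5): starts [16, 28, 69, 117] → cuts [21, 33, 74, 122]

All cut coordinates (distinct, sorted): [5, 9, 21, 33, 39, 47, 60, 74, 83, 87, 100, 103, 109, 111, 122, 148, 161, 167]

Fragments:
  [0,5): 5 bp
  [5,9): 4 bp
  [9,21): 12 bp
  [21,33): 12 bp
  [33,39): 6 bp
  [39,47): 8 bp
  [47,60): 13 bp
  [60,74): 14 bp
  [74,83): 9 bp
  [83,87): 4 bp
  [87,100): 13 bp
  [100,103): 3 bp
  [103,109): 6 bp
  [109,111): 2 bp
  [111,122): 11 bp
  [122,148): 26 bp
  [148,161): 13 bp
  [161,167): 6 bp
  [167,177): 10 bp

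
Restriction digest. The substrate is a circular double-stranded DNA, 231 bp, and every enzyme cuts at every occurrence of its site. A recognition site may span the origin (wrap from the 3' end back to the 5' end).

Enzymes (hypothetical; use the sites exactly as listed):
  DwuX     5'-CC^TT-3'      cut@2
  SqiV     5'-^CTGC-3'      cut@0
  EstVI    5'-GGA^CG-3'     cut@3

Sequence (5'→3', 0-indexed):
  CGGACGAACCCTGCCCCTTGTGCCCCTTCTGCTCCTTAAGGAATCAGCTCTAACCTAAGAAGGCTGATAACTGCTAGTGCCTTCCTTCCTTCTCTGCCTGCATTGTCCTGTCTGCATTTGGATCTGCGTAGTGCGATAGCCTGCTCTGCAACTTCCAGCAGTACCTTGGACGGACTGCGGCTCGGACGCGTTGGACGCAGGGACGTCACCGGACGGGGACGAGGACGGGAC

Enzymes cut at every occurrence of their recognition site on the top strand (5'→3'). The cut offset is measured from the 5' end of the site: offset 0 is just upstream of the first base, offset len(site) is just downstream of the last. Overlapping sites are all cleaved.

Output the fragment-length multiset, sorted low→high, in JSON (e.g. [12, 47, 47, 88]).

[2,4,4,4,4,4,5,5,6,6,6,7,7,8,9,9,10,10,11,12,12,14,17,20,35]

Scan for sites:
  DwuX CCTT/2: at [15, 24, 33, 79, 83, 87, 163] ⇒ [17, 26, 35, 81, 85, 89, 165]
  SqiV CTGC/0: at [10, 28, 70, 93, 97, 111, 123, 140, 145, 174] ⇒ [10, 28, 70, 93, 97, 111, 123, 140, 145, 174]
  EstVI GGACG/3: at [1, 167, 183, 192, 200, 210, 216, 222] ⇒ [4, 170, 186, 195, 203, 213, 219, 225]

Pooled cuts: [4, 10, 17, 26, 28, 35, 70, 81, 85, 89, 93, 97, 111, 123, 140, 145, 165, 170, 174, 186, 195, 203, 213, 219, 225]

Fragment lengths:
  4→10: 6 bp
  10→17: 7 bp
  17→26: 9 bp
  26→28: 2 bp
  28→35: 7 bp
  35→70: 35 bp
  70→81: 11 bp
  81→85: 4 bp
  85→89: 4 bp
  89→93: 4 bp
  93→97: 4 bp
  97→111: 14 bp
  111→123: 12 bp
  123→140: 17 bp
  140→145: 5 bp
  145→165: 20 bp
  165→170: 5 bp
  170→174: 4 bp
  174→186: 12 bp
  186→195: 9 bp
  195→203: 8 bp
  203→213: 10 bp
  213→219: 6 bp
  219→225: 6 bp
  225→4 (wrap): 231-225+4 = 10 bp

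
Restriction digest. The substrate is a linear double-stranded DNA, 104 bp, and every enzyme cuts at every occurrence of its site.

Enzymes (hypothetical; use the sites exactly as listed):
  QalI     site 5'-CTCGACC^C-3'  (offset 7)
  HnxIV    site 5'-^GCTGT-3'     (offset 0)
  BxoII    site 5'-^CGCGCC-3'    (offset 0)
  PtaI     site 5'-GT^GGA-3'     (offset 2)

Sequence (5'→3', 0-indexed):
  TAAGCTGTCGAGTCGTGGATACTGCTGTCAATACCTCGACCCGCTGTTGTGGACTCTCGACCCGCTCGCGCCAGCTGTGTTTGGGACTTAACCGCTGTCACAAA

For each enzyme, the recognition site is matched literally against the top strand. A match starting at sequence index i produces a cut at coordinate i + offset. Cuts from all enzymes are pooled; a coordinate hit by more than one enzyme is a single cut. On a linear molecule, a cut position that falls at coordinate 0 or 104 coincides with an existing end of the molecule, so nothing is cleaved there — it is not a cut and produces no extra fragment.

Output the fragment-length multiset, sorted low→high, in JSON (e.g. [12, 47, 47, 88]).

[1,3,4,7,7,8,11,12,13,18,20]

Scan for sites:
  QalI CTCGACCC/7: at [34, 55] ⇒ [41, 62]
  HnxIV GCTGT/0: at [3, 23, 42, 73, 93] ⇒ [3, 23, 42, 73, 93]
  BxoII CGCGCC/0: at [66] ⇒ [66]
  PtaI GTGGA/2: at [14, 48] ⇒ [16, 50]

Pooled cuts: [3, 16, 23, 41, 42, 50, 62, 66, 73, 93]

Fragment lengths:
  [0,3): 3 bp
  [3,16): 13 bp
  [16,23): 7 bp
  [23,41): 18 bp
  [41,42): 1 bp
  [42,50): 8 bp
  [50,62): 12 bp
  [62,66): 4 bp
  [66,73): 7 bp
  [73,93): 20 bp
  [93,104): 11 bp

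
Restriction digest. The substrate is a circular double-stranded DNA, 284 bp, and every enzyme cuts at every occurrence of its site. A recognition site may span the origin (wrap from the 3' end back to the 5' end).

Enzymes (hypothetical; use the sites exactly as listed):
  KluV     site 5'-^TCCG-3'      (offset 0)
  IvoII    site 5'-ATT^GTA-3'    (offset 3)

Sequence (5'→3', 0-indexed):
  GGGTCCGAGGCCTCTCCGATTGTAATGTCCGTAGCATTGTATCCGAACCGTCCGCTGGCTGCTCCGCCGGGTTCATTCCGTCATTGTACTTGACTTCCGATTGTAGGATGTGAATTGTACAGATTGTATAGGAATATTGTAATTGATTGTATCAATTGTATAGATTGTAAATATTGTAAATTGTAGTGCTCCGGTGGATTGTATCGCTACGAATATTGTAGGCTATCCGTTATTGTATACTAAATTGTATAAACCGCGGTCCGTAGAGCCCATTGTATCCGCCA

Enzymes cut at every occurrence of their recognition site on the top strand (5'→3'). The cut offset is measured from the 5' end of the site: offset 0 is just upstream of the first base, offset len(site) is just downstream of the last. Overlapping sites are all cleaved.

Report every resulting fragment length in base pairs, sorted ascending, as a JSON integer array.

[3,3,6,7,7,7,7,8,9,9,9,9,9,9,9,10,10,10,11,11,11,12,12,13,13,14,14,15,17]

Per-enzyme occurrences:
  KluV (TCCG, off=0): starts [3, 14, 27, 41, 50, 62, 76, 95, 189, 225, 259, 277] → cuts [3, 14, 27, 41, 50, 62, 76, 95, 189, 225, 259, 277]
  IvoII (ATTGTA, off=3): starts [18, 35, 82, 99, 113, 122, 135, 145, 154, 163, 172, 179, 197, 214, 231, 243, 271] → cuts [21, 38, 85, 102, 116, 125, 138, 148, 157, 166, 175, 182, 200, 217, 234, 246, 274]

All cut coordinates (distinct, sorted): [3, 14, 21, 27, 38, 41, 50, 62, 76, 85, 95, 102, 116, 125, 138, 148, 157, 166, 175, 182, 189, 200, 217, 225, 234, 246, 259, 274, 277]

Fragment lengths:
  3→14: 11 bp
  14→21: 7 bp
  21→27: 6 bp
  27→38: 11 bp
  38→41: 3 bp
  41→50: 9 bp
  50→62: 12 bp
  62→76: 14 bp
  76→85: 9 bp
  85→95: 10 bp
  95→102: 7 bp
  102→116: 14 bp
  116→125: 9 bp
  125→138: 13 bp
  138→148: 10 bp
  148→157: 9 bp
  157→166: 9 bp
  166→175: 9 bp
  175→182: 7 bp
  182→189: 7 bp
  189→200: 11 bp
  200→217: 17 bp
  217→225: 8 bp
  225→234: 9 bp
  234→246: 12 bp
  246→259: 13 bp
  259→274: 15 bp
  274→277: 3 bp
  277→3 (wrap): 284-277+3 = 10 bp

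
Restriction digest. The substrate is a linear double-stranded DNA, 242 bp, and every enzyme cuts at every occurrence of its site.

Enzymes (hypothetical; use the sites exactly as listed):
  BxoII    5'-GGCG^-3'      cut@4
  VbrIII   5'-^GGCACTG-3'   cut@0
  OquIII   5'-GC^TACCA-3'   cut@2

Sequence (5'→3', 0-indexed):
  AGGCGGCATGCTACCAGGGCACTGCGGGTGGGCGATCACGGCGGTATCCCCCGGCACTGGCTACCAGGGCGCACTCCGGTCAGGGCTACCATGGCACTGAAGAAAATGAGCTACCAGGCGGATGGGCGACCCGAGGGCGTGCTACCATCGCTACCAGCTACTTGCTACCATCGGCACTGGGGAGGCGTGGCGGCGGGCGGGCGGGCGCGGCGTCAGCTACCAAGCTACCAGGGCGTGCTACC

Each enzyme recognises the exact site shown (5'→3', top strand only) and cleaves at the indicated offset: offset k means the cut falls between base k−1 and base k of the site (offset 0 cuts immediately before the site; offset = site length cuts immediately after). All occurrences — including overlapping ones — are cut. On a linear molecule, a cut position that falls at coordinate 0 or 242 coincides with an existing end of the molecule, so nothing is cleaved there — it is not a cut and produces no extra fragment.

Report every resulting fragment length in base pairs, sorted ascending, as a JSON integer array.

[3,3,4,4,4,5,5,5,5,6,6,6,7,7,8,8,9,9,9,9,9,10,10,11,14,15,15,17,19]

Site scan:
  BxoII (GGCG, off=4): starts [1, 30, 39, 67, 116, 124, 135, 183, 188, 191, 195, 199, 203, 208, 231] → cuts [5, 34, 43, 71, 120, 128, 139, 187, 192, 195, 199, 203, 207, 212, 235]
  VbrIII (GGCACTG, off=0): starts [17, 52, 92, 172] → cuts [17, 52, 92, 172]
  OquIII (GCTACCA, off=2): starts [9, 59, 84, 109, 140, 149, 163, 215, 223] → cuts [11, 61, 86, 111, 142, 151, 165, 217, 225]

All cut coordinates (distinct, sorted): [5, 11, 17, 34, 43, 52, 61, 71, 86, 92, 111, 120, 128, 139, 142, 151, 165, 172, 187, 192, 195, 199, 203, 207, 212, 217, 225, 235]

Fragments:
  [0,5): 5 bp
  [5,11): 6 bp
  [11,17): 6 bp
  [17,34): 17 bp
  [34,43): 9 bp
  [43,52): 9 bp
  [52,61): 9 bp
  [61,71): 10 bp
  [71,86): 15 bp
  [86,92): 6 bp
  [92,111): 19 bp
  [111,120): 9 bp
  [120,128): 8 bp
  [128,139): 11 bp
  [139,142): 3 bp
  [142,151): 9 bp
  [151,165): 14 bp
  [165,172): 7 bp
  [172,187): 15 bp
  [187,192): 5 bp
  [192,195): 3 bp
  [195,199): 4 bp
  [199,203): 4 bp
  [203,207): 4 bp
  [207,212): 5 bp
  [212,217): 5 bp
  [217,225): 8 bp
  [225,235): 10 bp
  [235,242): 7 bp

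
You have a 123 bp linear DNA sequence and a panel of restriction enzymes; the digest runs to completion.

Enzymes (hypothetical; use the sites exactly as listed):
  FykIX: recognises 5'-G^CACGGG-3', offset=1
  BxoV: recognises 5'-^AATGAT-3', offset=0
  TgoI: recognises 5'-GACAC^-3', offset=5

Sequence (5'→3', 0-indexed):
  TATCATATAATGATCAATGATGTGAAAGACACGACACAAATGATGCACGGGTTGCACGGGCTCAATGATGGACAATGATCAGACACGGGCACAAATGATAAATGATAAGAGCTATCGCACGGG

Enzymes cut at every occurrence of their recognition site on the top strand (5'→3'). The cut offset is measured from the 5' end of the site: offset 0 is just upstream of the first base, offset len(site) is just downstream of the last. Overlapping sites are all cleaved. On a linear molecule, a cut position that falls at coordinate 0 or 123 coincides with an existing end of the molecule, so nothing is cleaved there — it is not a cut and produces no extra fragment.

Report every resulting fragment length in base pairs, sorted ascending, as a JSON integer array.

Per-enzyme occurrences:
  FykIX (GCACGGG, off=1): starts [44, 53, 116] → cuts [45, 54, 117]
  BxoV (AATGAT, off=0): starts [8, 15, 38, 63, 73, 93, 100] → cuts [8, 15, 38, 63, 73, 93, 100]
  TgoI (GACAC, off=5): starts [27, 32, 81] → cuts [32, 37, 86]

Pooled cuts: [8, 15, 32, 37, 38, 45, 54, 63, 73, 86, 93, 100, 117]

Fragment lengths:
  [0,8): 8 bp
  [8,15): 7 bp
  [15,32): 17 bp
  [32,37): 5 bp
  [37,38): 1 bp
  [38,45): 7 bp
  [45,54): 9 bp
  [54,63): 9 bp
  [63,73): 10 bp
  [73,86): 13 bp
  [86,93): 7 bp
  [93,100): 7 bp
  [100,117): 17 bp
  [117,123): 6 bp

[1,5,6,7,7,7,7,8,9,9,10,13,17,17]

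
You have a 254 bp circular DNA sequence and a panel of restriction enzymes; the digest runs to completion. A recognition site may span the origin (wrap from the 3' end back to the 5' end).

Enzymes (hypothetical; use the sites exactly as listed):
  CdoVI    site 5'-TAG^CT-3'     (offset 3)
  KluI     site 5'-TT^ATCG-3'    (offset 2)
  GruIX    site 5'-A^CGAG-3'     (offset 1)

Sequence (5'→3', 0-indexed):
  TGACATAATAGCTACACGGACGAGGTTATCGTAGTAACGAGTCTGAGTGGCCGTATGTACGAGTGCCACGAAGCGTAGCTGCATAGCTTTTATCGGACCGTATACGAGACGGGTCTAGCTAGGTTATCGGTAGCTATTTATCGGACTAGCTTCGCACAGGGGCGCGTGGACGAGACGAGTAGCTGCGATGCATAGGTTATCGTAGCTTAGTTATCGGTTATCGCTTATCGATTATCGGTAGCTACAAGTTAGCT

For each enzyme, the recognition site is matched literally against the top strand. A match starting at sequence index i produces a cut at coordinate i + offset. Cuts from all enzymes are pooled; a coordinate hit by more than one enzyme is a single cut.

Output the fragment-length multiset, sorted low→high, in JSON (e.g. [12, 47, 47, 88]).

Site scan:
  CdoVI (TAGCT, off=3): starts [8, 75, 83, 115, 130, 146, 179, 202, 238, 249] → cuts [11, 78, 86, 118, 133, 149, 182, 205, 241, 252]
  KluI (TTATCG, off=2): starts [25, 89, 123, 137, 196, 210, 217, 224, 231] → cuts [27, 91, 125, 139, 198, 212, 219, 226, 233]
  GruIX (ACGAG, off=1): starts [19, 36, 58, 103, 169, 174] → cuts [20, 37, 59, 104, 170, 175]

All cut coordinates (distinct, sorted): [11, 20, 27, 37, 59, 78, 86, 91, 104, 118, 125, 133, 139, 149, 170, 175, 182, 198, 205, 212, 219, 226, 233, 241, 252]

Fragments:
  11→20: 9 bp
  20→27: 7 bp
  27→37: 10 bp
  37→59: 22 bp
  59→78: 19 bp
  78→86: 8 bp
  86→91: 5 bp
  91→104: 13 bp
  104→118: 14 bp
  118→125: 7 bp
  125→133: 8 bp
  133→139: 6 bp
  139→149: 10 bp
  149→170: 21 bp
  170→175: 5 bp
  175→182: 7 bp
  182→198: 16 bp
  198→205: 7 bp
  205→212: 7 bp
  212→219: 7 bp
  219→226: 7 bp
  226→233: 7 bp
  233→241: 8 bp
  241→252: 11 bp
  252→11 (wrap): 254-252+11 = 13 bp

[5,5,6,7,7,7,7,7,7,7,7,8,8,8,9,10,10,11,13,13,14,16,19,21,22]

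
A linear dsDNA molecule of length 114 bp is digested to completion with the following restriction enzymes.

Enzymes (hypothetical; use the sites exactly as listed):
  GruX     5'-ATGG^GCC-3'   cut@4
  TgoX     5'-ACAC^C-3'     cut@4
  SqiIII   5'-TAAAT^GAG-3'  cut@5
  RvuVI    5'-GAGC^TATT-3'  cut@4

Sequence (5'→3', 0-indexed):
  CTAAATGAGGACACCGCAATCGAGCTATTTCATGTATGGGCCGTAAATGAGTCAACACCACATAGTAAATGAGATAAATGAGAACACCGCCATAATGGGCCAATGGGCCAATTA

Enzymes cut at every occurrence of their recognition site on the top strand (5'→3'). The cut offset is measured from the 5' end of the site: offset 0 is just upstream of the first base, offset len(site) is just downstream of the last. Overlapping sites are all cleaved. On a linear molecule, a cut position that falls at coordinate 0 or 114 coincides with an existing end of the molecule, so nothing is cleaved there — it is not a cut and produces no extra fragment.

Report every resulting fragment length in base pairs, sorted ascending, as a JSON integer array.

[6,8,8,8,8,9,9,10,11,11,12,14]

Site scan:
  GruX (ATGGGCC, off=4): starts [35, 94, 102] → cuts [39, 98, 106]
  TgoX (ACACC, off=4): starts [10, 54, 83] → cuts [14, 58, 87]
  SqiIII (TAAATGAG, off=5): starts [1, 43, 65, 74] → cuts [6, 48, 70, 79]
  RvuVI (GAGCTATT, off=4): starts [21] → cuts [25]

Pooled cuts: [6, 14, 25, 39, 48, 58, 70, 79, 87, 98, 106]

Fragment lengths:
  [0,6): 6 bp
  [6,14): 8 bp
  [14,25): 11 bp
  [25,39): 14 bp
  [39,48): 9 bp
  [48,58): 10 bp
  [58,70): 12 bp
  [70,79): 9 bp
  [79,87): 8 bp
  [87,98): 11 bp
  [98,106): 8 bp
  [106,114): 8 bp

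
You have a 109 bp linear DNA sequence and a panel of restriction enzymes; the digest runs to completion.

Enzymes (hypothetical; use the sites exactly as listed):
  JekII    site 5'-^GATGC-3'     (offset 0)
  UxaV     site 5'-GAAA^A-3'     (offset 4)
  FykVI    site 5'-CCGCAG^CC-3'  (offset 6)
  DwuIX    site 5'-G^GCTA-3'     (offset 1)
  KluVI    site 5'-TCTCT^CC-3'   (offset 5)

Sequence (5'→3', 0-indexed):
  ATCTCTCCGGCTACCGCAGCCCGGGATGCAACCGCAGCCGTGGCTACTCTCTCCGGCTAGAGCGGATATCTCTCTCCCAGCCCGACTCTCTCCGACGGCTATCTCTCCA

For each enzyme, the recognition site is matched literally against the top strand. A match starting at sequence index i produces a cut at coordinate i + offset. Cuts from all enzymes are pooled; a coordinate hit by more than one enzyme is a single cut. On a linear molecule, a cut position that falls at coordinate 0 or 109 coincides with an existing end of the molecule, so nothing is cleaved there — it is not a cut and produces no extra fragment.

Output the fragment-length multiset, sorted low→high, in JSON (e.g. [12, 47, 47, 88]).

Per-enzyme occurrences:
  JekII (GATGC, off=0): starts [24] → cuts [24]
  UxaV (GAAAA, off=4): no sites
  FykVI (CCGCAGCC, off=6): starts [13, 31] → cuts [19, 37]
  DwuIX (GGCTA, off=1): starts [8, 41, 54, 96] → cuts [9, 42, 55, 97]
  KluVI (TCTCTCC, off=5): starts [1, 47, 70, 86, 101] → cuts [6, 52, 75, 91, 106]

All cut coordinates (distinct, sorted): [6, 9, 19, 24, 37, 42, 52, 55, 75, 91, 97, 106]

Fragments:
  [0,6): 6 bp
  [6,9): 3 bp
  [9,19): 10 bp
  [19,24): 5 bp
  [24,37): 13 bp
  [37,42): 5 bp
  [42,52): 10 bp
  [52,55): 3 bp
  [55,75): 20 bp
  [75,91): 16 bp
  [91,97): 6 bp
  [97,106): 9 bp
  [106,109): 3 bp

[3,3,3,5,5,6,6,9,10,10,13,16,20]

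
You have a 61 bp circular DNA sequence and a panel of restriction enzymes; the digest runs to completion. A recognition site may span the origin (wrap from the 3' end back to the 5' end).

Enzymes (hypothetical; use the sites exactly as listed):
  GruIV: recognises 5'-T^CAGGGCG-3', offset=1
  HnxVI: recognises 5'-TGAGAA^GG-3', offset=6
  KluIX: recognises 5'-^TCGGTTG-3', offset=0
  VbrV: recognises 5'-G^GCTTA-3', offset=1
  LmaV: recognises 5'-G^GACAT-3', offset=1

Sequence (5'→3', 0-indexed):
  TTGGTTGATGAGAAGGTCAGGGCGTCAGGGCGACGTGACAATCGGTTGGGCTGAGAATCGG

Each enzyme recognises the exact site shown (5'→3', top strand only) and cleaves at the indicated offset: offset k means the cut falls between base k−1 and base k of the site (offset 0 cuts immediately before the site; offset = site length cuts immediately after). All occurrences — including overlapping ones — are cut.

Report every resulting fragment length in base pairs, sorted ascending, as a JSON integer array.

[3,8,16,16,18]

Per-enzyme occurrences:
  GruIV TCAGGGCG/1: at [16, 24] ⇒ [17, 25]
  HnxVI TGAGAAGG/6: at [8] ⇒ [14]
  KluIX TCGGTTG/0: at [41, 57] ⇒ [41, 57]
  VbrV (GGCTTA, off=1): no sites
  LmaV (GGACAT, off=1): no sites

All cut coordinates (distinct, sorted): [14, 17, 25, 41, 57]

Fragment lengths:
  14→17: 3 bp
  17→25: 8 bp
  25→41: 16 bp
  41→57: 16 bp
  57→14 (wrap): 61-57+14 = 18 bp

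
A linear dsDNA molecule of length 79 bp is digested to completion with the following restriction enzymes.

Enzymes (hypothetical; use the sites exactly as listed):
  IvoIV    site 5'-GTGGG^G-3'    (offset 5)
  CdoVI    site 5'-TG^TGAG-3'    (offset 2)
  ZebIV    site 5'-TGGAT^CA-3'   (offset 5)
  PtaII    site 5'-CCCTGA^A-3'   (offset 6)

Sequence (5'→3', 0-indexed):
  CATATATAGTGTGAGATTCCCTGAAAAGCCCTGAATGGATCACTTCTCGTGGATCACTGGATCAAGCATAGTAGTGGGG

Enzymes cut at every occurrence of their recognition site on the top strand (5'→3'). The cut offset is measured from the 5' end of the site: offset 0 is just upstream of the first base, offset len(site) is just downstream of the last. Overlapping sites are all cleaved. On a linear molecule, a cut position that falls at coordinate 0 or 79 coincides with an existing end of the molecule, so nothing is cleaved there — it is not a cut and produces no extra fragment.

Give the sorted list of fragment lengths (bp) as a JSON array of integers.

[1,6,8,10,11,13,14,16]

Per-enzyme occurrences:
  IvoIV GTGGGG/5: at [73] ⇒ [78]
  CdoVI TGTGAG/2: at [9] ⇒ [11]
  ZebIV TGGATCA/5: at [35, 49, 57] ⇒ [40, 54, 62]
  PtaII CCCTGAA/6: at [18, 28] ⇒ [24, 34]

All cut coordinates (distinct, sorted): [11, 24, 34, 40, 54, 62, 78]

Fragment lengths:
  [0,11): 11 bp
  [11,24): 13 bp
  [24,34): 10 bp
  [34,40): 6 bp
  [40,54): 14 bp
  [54,62): 8 bp
  [62,78): 16 bp
  [78,79): 1 bp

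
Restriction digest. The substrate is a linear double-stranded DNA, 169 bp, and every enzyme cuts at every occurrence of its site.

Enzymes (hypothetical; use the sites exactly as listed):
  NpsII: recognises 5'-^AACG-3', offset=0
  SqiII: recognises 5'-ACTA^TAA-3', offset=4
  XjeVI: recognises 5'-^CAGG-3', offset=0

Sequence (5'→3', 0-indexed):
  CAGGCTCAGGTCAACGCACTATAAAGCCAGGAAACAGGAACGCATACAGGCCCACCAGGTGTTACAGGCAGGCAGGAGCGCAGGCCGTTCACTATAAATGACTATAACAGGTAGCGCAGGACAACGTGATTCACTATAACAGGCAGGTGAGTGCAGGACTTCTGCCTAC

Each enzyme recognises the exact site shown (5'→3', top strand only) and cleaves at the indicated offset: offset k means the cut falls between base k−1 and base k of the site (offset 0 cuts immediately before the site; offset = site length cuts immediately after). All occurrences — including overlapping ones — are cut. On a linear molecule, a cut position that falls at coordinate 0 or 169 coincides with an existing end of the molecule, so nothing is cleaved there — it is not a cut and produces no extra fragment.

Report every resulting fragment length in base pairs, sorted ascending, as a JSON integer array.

[3,3,4,4,4,4,6,6,6,6,7,8,8,9,9,9,9,10,10,14,14,16]

Site scan:
  NpsII AACG/0: at [12, 38, 122] ⇒ [12, 38, 122]
  SqiII ACTATAA/4: at [17, 90, 100, 132] ⇒ [21, 94, 104, 136]
  XjeVI CAGG/0: at [0, 6, 27, 34, 46, 55, 64, 68, 72, 80, 107, 116, 139, 143, 153] ⇒ [6, 27, 34, 46, 55, 64, 68, 72, 80, 107, 116, 139, 143, 153] (position 0 is a terminus of the linear molecule — no cut)

Pooled cuts: [6, 12, 21, 27, 34, 38, 46, 55, 64, 68, 72, 80, 94, 104, 107, 116, 122, 136, 139, 143, 153]

Fragments:
  [0,6): 6 bp
  [6,12): 6 bp
  [12,21): 9 bp
  [21,27): 6 bp
  [27,34): 7 bp
  [34,38): 4 bp
  [38,46): 8 bp
  [46,55): 9 bp
  [55,64): 9 bp
  [64,68): 4 bp
  [68,72): 4 bp
  [72,80): 8 bp
  [80,94): 14 bp
  [94,104): 10 bp
  [104,107): 3 bp
  [107,116): 9 bp
  [116,122): 6 bp
  [122,136): 14 bp
  [136,139): 3 bp
  [139,143): 4 bp
  [143,153): 10 bp
  [153,169): 16 bp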